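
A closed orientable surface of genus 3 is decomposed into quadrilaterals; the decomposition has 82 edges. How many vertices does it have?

37

χ = 2 − 2·3 = -4, and every face is a square so 4F = 2E.
F = 2E/4 = 41. Then V = -4 + E − F = -4 + 82 − 41 = 37.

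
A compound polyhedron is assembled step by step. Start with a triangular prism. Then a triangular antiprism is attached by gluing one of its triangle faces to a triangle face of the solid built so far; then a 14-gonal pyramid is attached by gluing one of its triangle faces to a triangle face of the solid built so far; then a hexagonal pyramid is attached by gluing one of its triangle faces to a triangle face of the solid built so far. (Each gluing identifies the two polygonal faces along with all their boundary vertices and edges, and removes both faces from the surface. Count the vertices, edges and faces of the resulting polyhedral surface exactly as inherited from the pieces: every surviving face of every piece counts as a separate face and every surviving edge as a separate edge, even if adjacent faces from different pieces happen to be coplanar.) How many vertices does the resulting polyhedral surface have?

A triangular prism: V=6, E=9, F=5.
Attach a triangular antiprism (V=6, E=12, F=8) along a 3-gon: merge 3 vertices and 3 edges, delete both glued faces → V=9, E=18, F=11.
Attach a 14-gonal pyramid (V=15, E=28, F=15) along a 3-gon: merge 3 vertices and 3 edges, delete both glued faces → V=21, E=43, F=24.
Attach a hexagonal pyramid (V=7, E=12, F=7) along a 3-gon: merge 3 vertices and 3 edges, delete both glued faces → V=25, E=52, F=29.
Check: V − E + F = 25 − 52 + 29 = 2.

25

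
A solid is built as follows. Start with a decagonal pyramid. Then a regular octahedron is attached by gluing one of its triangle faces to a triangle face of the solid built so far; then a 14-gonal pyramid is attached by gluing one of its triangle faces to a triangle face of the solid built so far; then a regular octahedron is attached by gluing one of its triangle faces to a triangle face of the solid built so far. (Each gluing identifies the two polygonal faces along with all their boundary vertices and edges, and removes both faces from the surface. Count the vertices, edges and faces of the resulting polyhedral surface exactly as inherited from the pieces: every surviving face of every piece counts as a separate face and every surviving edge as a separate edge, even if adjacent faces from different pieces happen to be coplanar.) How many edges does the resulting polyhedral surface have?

A decagonal pyramid: V=11, E=20, F=11.
Attach a regular octahedron (V=6, E=12, F=8) along a 3-gon: merge 3 vertices and 3 edges, delete both glued faces → V=14, E=29, F=17.
Attach a 14-gonal pyramid (V=15, E=28, F=15) along a 3-gon: merge 3 vertices and 3 edges, delete both glued faces → V=26, E=54, F=30.
Attach a regular octahedron (V=6, E=12, F=8) along a 3-gon: merge 3 vertices and 3 edges, delete both glued faces → V=29, E=63, F=36.
Check: V − E + F = 29 − 63 + 36 = 2.

63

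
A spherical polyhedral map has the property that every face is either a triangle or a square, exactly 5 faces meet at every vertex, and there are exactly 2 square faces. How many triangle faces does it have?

24

Let x be the number of triangles; then F = 2 + x.
Edge–face incidences: 2E = 4·2 + 3·x = 8 + 3x.
Every vertex has degree 5, so 5V = 2E.
Euler: V − E + F = 2 ⇒ (2E)/5 − E + (2 + x) = 2.
Multiply by 10: 2·(2E) − 5·(2E) + 10·(2 + x) = 20, i.e. 20 + 10x − 3·(8 + 3x) = 20.
Collecting terms: x − 4 = 20, so x = 24.
Then 2E = 8 + 3·24 = 80, so E = 40, V = 2E/5 = 16, F = 2 + 24 = 26.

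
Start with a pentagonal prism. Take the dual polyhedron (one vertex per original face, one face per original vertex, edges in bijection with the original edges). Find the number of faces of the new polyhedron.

10

The base solid has V = 10, E = 15, F = 7.
The dual swaps V and F and preserves E: V′ = F = 7, E′ = E = 15, F′ = V = 10.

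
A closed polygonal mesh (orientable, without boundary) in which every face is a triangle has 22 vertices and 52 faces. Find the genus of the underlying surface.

3

Every face is a triangle, so 2E = 3·52 = 156, giving E = 78.
χ = V − E + F = 22 − 78 + 52 = -4.
For a closed orientable surface χ = 2 − 2g, so g = (2 − (-4))/2 = 3.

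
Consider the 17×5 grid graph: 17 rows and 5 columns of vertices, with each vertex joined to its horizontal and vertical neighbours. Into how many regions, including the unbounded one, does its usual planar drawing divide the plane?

65

The grid has V = 17·5 = 85 vertices and E = 17·4 + 5·16 = 148 edges.
F = 2 − V + E = 2 − 85 + 148 = 65.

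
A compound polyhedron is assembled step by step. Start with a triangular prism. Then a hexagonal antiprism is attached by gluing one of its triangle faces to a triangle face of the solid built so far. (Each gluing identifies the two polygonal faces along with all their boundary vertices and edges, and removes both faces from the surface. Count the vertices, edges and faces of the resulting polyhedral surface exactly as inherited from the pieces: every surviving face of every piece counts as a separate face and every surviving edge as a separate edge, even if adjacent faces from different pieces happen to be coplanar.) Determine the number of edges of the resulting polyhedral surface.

30

A triangular prism: V=6, E=9, F=5.
Attach a hexagonal antiprism (V=12, E=24, F=14) along a 3-gon: merge 3 vertices and 3 edges, delete both glued faces → V=15, E=30, F=17.
Check: V − E + F = 15 − 30 + 17 = 2.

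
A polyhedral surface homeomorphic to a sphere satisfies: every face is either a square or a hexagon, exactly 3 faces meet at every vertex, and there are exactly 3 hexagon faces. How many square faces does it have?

6

Let x be the number of squares; then F = 3 + x.
Edge–face incidences: 2E = 6·3 + 4·x = 18 + 4x.
Every vertex has degree 3, so 3V = 2E.
Euler: V − E + F = 2 ⇒ (2E)/3 − E + (3 + x) = 2.
Multiply by 6: 2·(2E) − 3·(2E) + 6·(3 + x) = 12, i.e. 18 + 6x − (18 + 4x) = 12.
Collecting terms: 2x = 12, so x = 6.
Then 2E = 18 + 4·6 = 42, so E = 21, V = 2E/3 = 14, F = 3 + 6 = 9.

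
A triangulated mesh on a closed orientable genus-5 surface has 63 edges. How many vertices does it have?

13

χ = 2 − 2·5 = -8, and every face is a triangle so 3F = 2E.
F = 2E/3 = 42. Then V = -8 + E − F = -8 + 63 − 42 = 13.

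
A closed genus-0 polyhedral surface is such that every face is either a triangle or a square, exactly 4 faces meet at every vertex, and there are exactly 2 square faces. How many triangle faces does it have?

Let x be the number of triangles; then F = 2 + x.
Edge–face incidences: 2E = 4·2 + 3·x = 8 + 3x.
Every vertex has degree 4, so 4V = 2E.
Euler: V − E + F = 2 ⇒ (2E)/4 − E + (2 + x) = 2.
Multiply by 8: 2·(2E) − 4·(2E) + 8·(2 + x) = 16, i.e. 16 + 8x − 2·(8 + 3x) = 16.
Collecting terms: 2x = 16, so x = 8.
Then 2E = 8 + 3·8 = 32, so E = 16, V = 2E/4 = 8, F = 2 + 8 = 10.

8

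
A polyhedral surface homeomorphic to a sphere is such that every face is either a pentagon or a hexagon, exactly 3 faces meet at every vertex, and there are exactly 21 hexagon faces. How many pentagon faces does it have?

Let x be the number of pentagons; then F = 21 + x.
Edge–face incidences: 2E = 6·21 + 5·x = 126 + 5x.
Every vertex has degree 3, so 3V = 2E.
Euler: V − E + F = 2 ⇒ (2E)/3 − E + (21 + x) = 2.
Multiply by 6: 2·(2E) − 3·(2E) + 6·(21 + x) = 12, i.e. 126 + 6x − (126 + 5x) = 12.
Collecting terms: x = 12.
Then 2E = 126 + 5·12 = 186, so E = 93, V = 2E/3 = 62, F = 21 + 12 = 33.

12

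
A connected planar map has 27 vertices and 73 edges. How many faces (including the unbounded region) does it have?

48

Euler's formula for a connected plane graph: V − E + F = 2, so F = 2 − 27 + 73 = 48.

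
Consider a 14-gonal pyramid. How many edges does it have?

28

A pyramid on an n-gon base has one n-gon and n triangles: V = 14 + 1 = 15, E = 2·14 = 28, F = 14 + 1 = 15.
Check: V − E + F = 15 − 28 + 15 = 2.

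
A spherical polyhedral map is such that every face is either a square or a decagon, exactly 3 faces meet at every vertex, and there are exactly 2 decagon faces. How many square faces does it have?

10

Let x be the number of squares; then F = 2 + x.
Edge–face incidences: 2E = 10·2 + 4·x = 20 + 4x.
Every vertex has degree 3, so 3V = 2E.
Euler: V − E + F = 2 ⇒ (2E)/3 − E + (2 + x) = 2.
Multiply by 6: 2·(2E) − 3·(2E) + 6·(2 + x) = 12, i.e. 12 + 6x − (20 + 4x) = 12.
Collecting terms: 2x − 8 = 12, so 2x = 20, so x = 10.
Then 2E = 20 + 4·10 = 60, so E = 30, V = 2E/3 = 20, F = 2 + 10 = 12.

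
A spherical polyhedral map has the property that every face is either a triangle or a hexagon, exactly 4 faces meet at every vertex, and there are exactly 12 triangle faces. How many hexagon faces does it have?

2

Let x be the number of hexagons; then F = 12 + x.
Edge–face incidences: 2E = 3·12 + 6·x = 36 + 6x.
Every vertex has degree 4, so 4V = 2E.
Euler: V − E + F = 2 ⇒ (2E)/4 − E + (12 + x) = 2.
Multiply by 8: 2·(2E) − 4·(2E) + 8·(12 + x) = 16, i.e. 96 + 8x − 2·(36 + 6x) = 16.
Collecting terms: −4x + 24 = 16, so −4x = −8, so x = 2.
Then 2E = 36 + 6·2 = 48, so E = 24, V = 2E/4 = 12, F = 12 + 2 = 14.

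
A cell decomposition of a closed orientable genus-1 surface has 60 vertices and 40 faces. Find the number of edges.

For a closed orientable surface of genus 1, χ = 2 − 2·1 = 0.
E = V + F − (0) = 60 + 40 − (0) = 100.

100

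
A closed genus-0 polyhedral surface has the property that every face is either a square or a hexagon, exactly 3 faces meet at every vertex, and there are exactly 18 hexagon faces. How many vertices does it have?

44

Let x be the number of squares; then F = 18 + x.
Edge–face incidences: 2E = 6·18 + 4·x = 108 + 4x.
Every vertex has degree 3, so 3V = 2E.
Euler: V − E + F = 2 ⇒ (2E)/3 − E + (18 + x) = 2.
Multiply by 6: 2·(2E) − 3·(2E) + 6·(18 + x) = 12, i.e. 108 + 6x − (108 + 4x) = 12.
Collecting terms: 2x = 12, so x = 6.
Then 2E = 108 + 4·6 = 132, so E = 66, V = 2E/3 = 44, F = 18 + 6 = 24.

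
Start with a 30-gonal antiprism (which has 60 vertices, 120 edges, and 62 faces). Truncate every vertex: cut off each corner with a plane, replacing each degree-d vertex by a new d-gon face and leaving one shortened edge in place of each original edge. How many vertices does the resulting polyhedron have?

Truncation replaces each original edge-end by a new vertex, so V′ = 2E = 240.
Each original edge survives, and each old vertex of degree d contributes d new edges; summing degrees gives Σd = 2E, so E′ = E + 2E = 3E = 360.
Each original face survives and each original vertex becomes one new face: F′ = F + V = 122.

240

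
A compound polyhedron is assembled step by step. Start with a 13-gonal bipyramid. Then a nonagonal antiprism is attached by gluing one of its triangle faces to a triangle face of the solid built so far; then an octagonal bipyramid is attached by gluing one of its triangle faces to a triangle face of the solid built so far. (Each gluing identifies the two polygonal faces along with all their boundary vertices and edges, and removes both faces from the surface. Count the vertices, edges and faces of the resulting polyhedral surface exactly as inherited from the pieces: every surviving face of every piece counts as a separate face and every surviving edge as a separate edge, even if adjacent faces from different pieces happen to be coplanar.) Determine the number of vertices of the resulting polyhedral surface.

37

A 13-gonal bipyramid: V=15, E=39, F=26.
Attach a nonagonal antiprism (V=18, E=36, F=20) along a 3-gon: merge 3 vertices and 3 edges, delete both glued faces → V=30, E=72, F=44.
Attach an octagonal bipyramid (V=10, E=24, F=16) along a 3-gon: merge 3 vertices and 3 edges, delete both glued faces → V=37, E=93, F=58.
Check: V − E + F = 37 − 93 + 58 = 2.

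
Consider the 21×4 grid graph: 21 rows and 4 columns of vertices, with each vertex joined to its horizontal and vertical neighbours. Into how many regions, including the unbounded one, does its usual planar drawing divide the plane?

The grid has V = 21·4 = 84 vertices and E = 21·3 + 4·20 = 143 edges.
F = 2 − V + E = 2 − 84 + 143 = 61.

61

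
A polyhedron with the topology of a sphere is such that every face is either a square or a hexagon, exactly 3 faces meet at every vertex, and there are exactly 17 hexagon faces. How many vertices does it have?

Let x be the number of squares; then F = 17 + x.
Edge–face incidences: 2E = 6·17 + 4·x = 102 + 4x.
Every vertex has degree 3, so 3V = 2E.
Euler: V − E + F = 2 ⇒ (2E)/3 − E + (17 + x) = 2.
Multiply by 6: 2·(2E) − 3·(2E) + 6·(17 + x) = 12, i.e. 102 + 6x − (102 + 4x) = 12.
Collecting terms: 2x = 12, so x = 6.
Then 2E = 102 + 4·6 = 126, so E = 63, V = 2E/3 = 42, F = 17 + 6 = 23.

42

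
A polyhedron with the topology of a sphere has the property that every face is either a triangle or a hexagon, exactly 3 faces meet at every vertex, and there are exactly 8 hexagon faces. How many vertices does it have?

20

Let x be the number of triangles; then F = 8 + x.
Edge–face incidences: 2E = 6·8 + 3·x = 48 + 3x.
Every vertex has degree 3, so 3V = 2E.
Euler: V − E + F = 2 ⇒ (2E)/3 − E + (8 + x) = 2.
Multiply by 6: 2·(2E) − 3·(2E) + 6·(8 + x) = 12, i.e. 48 + 6x − (48 + 3x) = 12.
Collecting terms: 3x = 12, so x = 4.
Then 2E = 48 + 3·4 = 60, so E = 30, V = 2E/3 = 20, F = 8 + 4 = 12.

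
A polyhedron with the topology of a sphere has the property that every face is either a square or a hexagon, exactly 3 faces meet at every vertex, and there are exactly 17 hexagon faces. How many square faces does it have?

6

Let x be the number of squares; then F = 17 + x.
Edge–face incidences: 2E = 6·17 + 4·x = 102 + 4x.
Every vertex has degree 3, so 3V = 2E.
Euler: V − E + F = 2 ⇒ (2E)/3 − E + (17 + x) = 2.
Multiply by 6: 2·(2E) − 3·(2E) + 6·(17 + x) = 12, i.e. 102 + 6x − (102 + 4x) = 12.
Collecting terms: 2x = 12, so x = 6.
Then 2E = 102 + 4·6 = 126, so E = 63, V = 2E/3 = 42, F = 17 + 6 = 23.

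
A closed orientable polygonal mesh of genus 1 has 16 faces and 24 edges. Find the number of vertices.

8

For a closed orientable surface of genus 1, χ = 2 − 2·1 = 0.
V = 0 + E − F = 0 + 24 − 16 = 8.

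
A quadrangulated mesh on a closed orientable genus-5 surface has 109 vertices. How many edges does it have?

234

χ = 2 − 2·5 = -8, and every face is a square so 4F = 2E.
V − E + F = -8 with E = 4F/2 gives 109 − (4/2 − 1)·F = -8, so F = 117 and E = 234.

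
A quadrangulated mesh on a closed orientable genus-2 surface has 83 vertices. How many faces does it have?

χ = 2 − 2·2 = -2, and every face is a square so 4F = 2E.
V − E + F = -2 with E = 4F/2 gives 83 − (4/2 − 1)·F = -2, so F = 85 and E = 170.

85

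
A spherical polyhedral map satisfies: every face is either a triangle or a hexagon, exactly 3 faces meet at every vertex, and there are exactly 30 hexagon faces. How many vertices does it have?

64

Let x be the number of triangles; then F = 30 + x.
Edge–face incidences: 2E = 6·30 + 3·x = 180 + 3x.
Every vertex has degree 3, so 3V = 2E.
Euler: V − E + F = 2 ⇒ (2E)/3 − E + (30 + x) = 2.
Multiply by 6: 2·(2E) − 3·(2E) + 6·(30 + x) = 12, i.e. 180 + 6x − (180 + 3x) = 12.
Collecting terms: 3x = 12, so x = 4.
Then 2E = 180 + 3·4 = 192, so E = 96, V = 2E/3 = 64, F = 30 + 4 = 34.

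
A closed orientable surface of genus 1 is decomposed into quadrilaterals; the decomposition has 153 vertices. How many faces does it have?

153

χ = 2 − 2·1 = 0, and every face is a square so 4F = 2E.
V − E + F = 0 with E = 4F/2 gives 153 − (4/2 − 1)·F = 0, so F = 153 and E = 306.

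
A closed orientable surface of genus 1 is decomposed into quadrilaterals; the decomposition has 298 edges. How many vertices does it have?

149

χ = 2 − 2·1 = 0, and every face is a square so 4F = 2E.
F = 2E/4 = 149. Then V = 0 + E − F = 0 + 298 − 149 = 149.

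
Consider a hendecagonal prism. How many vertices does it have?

A prism on an n-gon has two n-gon bases and n rectangular sides: V = 2·11 = 22, E = 3·11 = 33, F = 11 + 2 = 13.

22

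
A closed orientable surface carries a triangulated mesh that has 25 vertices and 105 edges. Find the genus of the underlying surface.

Every face is a triangle and each edge borders two faces, so 3F = 2·105, giving F = 70.
χ = V − E + F = 25 − 105 + 70 = -10.
For a closed orientable surface χ = 2 − 2g, so g = (2 − (-10))/2 = 6.

6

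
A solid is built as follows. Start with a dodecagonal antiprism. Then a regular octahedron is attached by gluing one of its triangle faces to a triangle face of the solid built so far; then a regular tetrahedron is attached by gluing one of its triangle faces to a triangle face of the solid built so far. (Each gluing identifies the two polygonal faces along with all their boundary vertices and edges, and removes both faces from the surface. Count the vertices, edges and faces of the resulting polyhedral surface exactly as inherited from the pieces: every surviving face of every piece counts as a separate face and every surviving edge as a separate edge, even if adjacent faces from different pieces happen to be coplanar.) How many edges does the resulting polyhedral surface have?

A dodecagonal antiprism: V=24, E=48, F=26.
Attach a regular octahedron (V=6, E=12, F=8) along a 3-gon: merge 3 vertices and 3 edges, delete both glued faces → V=27, E=57, F=32.
Attach a regular tetrahedron (V=4, E=6, F=4) along a 3-gon: merge 3 vertices and 3 edges, delete both glued faces → V=28, E=60, F=34.
Check: V − E + F = 28 − 60 + 34 = 2.

60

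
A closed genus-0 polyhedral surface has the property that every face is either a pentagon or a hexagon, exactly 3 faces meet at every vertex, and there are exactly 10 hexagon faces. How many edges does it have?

Let x be the number of pentagons; then F = 10 + x.
Edge–face incidences: 2E = 6·10 + 5·x = 60 + 5x.
Every vertex has degree 3, so 3V = 2E.
Euler: V − E + F = 2 ⇒ (2E)/3 − E + (10 + x) = 2.
Multiply by 6: 2·(2E) − 3·(2E) + 6·(10 + x) = 12, i.e. 60 + 6x − (60 + 5x) = 12.
Collecting terms: x = 12.
Then 2E = 60 + 5·12 = 120, so E = 60, V = 2E/3 = 40, F = 10 + 12 = 22.

60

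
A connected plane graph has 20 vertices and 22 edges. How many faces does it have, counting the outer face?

4

Euler's formula for a connected plane graph: V − E + F = 2, so F = 2 − 20 + 22 = 4.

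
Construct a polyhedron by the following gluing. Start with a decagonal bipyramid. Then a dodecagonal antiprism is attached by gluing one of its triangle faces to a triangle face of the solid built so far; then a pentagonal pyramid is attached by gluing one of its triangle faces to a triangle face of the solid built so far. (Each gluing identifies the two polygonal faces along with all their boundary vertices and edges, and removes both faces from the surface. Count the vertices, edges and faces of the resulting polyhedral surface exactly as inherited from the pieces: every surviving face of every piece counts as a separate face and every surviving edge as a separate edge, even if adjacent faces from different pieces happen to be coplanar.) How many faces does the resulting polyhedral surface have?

A decagonal bipyramid: V=12, E=30, F=20.
Attach a dodecagonal antiprism (V=24, E=48, F=26) along a 3-gon: merge 3 vertices and 3 edges, delete both glued faces → V=33, E=75, F=44.
Attach a pentagonal pyramid (V=6, E=10, F=6) along a 3-gon: merge 3 vertices and 3 edges, delete both glued faces → V=36, E=82, F=48.
Check: V − E + F = 36 − 82 + 48 = 2.

48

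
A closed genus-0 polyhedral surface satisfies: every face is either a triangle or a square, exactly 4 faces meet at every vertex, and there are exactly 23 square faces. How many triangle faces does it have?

8

Let x be the number of triangles; then F = 23 + x.
Edge–face incidences: 2E = 4·23 + 3·x = 92 + 3x.
Every vertex has degree 4, so 4V = 2E.
Euler: V − E + F = 2 ⇒ (2E)/4 − E + (23 + x) = 2.
Multiply by 8: 2·(2E) − 4·(2E) + 8·(23 + x) = 16, i.e. 184 + 8x − 2·(92 + 3x) = 16.
Collecting terms: 2x = 16, so x = 8.
Then 2E = 92 + 3·8 = 116, so E = 58, V = 2E/4 = 29, F = 23 + 8 = 31.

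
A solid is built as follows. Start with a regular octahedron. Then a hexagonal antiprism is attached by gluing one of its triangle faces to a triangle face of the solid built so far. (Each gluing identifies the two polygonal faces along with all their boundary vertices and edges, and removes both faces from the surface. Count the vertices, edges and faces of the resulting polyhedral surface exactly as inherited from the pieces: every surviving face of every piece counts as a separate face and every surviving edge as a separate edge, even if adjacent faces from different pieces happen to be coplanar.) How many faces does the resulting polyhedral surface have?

A regular octahedron: V=6, E=12, F=8.
Attach a hexagonal antiprism (V=12, E=24, F=14) along a 3-gon: merge 3 vertices and 3 edges, delete both glued faces → V=15, E=33, F=20.
Check: V − E + F = 15 − 33 + 20 = 2.

20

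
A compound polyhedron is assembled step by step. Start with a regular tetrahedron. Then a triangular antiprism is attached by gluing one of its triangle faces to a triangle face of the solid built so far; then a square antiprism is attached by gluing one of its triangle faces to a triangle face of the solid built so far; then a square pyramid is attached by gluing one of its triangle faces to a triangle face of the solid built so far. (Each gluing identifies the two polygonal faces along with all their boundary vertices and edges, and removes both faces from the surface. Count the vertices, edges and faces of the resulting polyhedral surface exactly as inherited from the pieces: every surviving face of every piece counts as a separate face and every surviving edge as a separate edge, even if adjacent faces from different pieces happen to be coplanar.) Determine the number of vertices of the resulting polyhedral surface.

14

A regular tetrahedron: V=4, E=6, F=4.
Attach a triangular antiprism (V=6, E=12, F=8) along a 3-gon: merge 3 vertices and 3 edges, delete both glued faces → V=7, E=15, F=10.
Attach a square antiprism (V=8, E=16, F=10) along a 3-gon: merge 3 vertices and 3 edges, delete both glued faces → V=12, E=28, F=18.
Attach a square pyramid (V=5, E=8, F=5) along a 3-gon: merge 3 vertices and 3 edges, delete both glued faces → V=14, E=33, F=21.
Check: V − E + F = 14 − 33 + 21 = 2.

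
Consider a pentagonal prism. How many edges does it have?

15

A prism on an n-gon has two n-gon bases and n rectangular sides: V = 2·5 = 10, E = 3·5 = 15, F = 5 + 2 = 7.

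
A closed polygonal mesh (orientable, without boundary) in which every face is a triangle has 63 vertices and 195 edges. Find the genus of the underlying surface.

Every face is a triangle and each edge borders two faces, so 3F = 2·195, giving F = 130.
χ = V − E + F = 63 − 195 + 130 = -2.
For a closed orientable surface χ = 2 − 2g, so g = (2 − (-2))/2 = 2.

2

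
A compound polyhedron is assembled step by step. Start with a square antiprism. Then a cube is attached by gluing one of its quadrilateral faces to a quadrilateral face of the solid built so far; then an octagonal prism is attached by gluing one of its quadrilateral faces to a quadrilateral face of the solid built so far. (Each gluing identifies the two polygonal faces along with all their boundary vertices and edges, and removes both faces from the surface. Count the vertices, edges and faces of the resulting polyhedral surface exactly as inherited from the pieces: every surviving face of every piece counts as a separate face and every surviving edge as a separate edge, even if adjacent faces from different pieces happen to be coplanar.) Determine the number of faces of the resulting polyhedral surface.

A square antiprism: V=8, E=16, F=10.
Attach a cube (V=8, E=12, F=6) along a 4-gon: merge 4 vertices and 4 edges, delete both glued faces → V=12, E=24, F=14.
Attach an octagonal prism (V=16, E=24, F=10) along a 4-gon: merge 4 vertices and 4 edges, delete both glued faces → V=24, E=44, F=22.
Check: V − E + F = 24 − 44 + 22 = 2.

22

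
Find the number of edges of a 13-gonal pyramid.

26

A pyramid on an n-gon base has one n-gon and n triangles: V = 13 + 1 = 14, E = 2·13 = 26, F = 13 + 1 = 14.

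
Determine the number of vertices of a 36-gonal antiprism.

72

An antiprism on an n-gon has two n-gon caps and 2n triangles: V = 2·36 = 72, E = 4·36 = 144, F = 2·36 + 2 = 74.
Check: V − E + F = 72 − 144 + 74 = 2.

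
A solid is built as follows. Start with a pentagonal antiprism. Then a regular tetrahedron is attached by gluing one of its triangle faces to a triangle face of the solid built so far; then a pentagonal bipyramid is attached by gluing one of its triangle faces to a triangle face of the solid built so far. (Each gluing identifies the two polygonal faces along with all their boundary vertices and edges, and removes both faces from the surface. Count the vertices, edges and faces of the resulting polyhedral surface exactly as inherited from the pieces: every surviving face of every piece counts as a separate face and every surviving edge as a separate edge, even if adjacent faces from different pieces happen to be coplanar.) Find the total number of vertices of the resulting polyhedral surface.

15

A pentagonal antiprism: V=10, E=20, F=12.
Attach a regular tetrahedron (V=4, E=6, F=4) along a 3-gon: merge 3 vertices and 3 edges, delete both glued faces → V=11, E=23, F=14.
Attach a pentagonal bipyramid (V=7, E=15, F=10) along a 3-gon: merge 3 vertices and 3 edges, delete both glued faces → V=15, E=35, F=22.
Check: V − E + F = 15 − 35 + 22 = 2.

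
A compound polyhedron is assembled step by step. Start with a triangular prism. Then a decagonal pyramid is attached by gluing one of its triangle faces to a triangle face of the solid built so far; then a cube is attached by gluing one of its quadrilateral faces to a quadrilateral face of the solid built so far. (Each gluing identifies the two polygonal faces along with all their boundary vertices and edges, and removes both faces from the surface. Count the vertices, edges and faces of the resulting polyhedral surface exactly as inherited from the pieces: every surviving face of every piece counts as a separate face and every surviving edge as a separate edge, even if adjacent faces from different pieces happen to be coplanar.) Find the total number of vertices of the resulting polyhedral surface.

18

A triangular prism: V=6, E=9, F=5.
Attach a decagonal pyramid (V=11, E=20, F=11) along a 3-gon: merge 3 vertices and 3 edges, delete both glued faces → V=14, E=26, F=14.
Attach a cube (V=8, E=12, F=6) along a 4-gon: merge 4 vertices and 4 edges, delete both glued faces → V=18, E=34, F=18.
Check: V − E + F = 18 − 34 + 18 = 2.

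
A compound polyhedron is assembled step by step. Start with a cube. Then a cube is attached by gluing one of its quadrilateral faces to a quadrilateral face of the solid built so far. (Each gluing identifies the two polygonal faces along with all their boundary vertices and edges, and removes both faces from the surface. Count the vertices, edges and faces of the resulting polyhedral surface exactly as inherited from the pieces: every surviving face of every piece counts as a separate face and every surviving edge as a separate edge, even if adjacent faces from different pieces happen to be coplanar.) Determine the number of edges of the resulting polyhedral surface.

A cube: V=8, E=12, F=6.
Attach a cube (V=8, E=12, F=6) along a 4-gon: merge 4 vertices and 4 edges, delete both glued faces → V=12, E=20, F=10.
Check: V − E + F = 12 − 20 + 10 = 2.

20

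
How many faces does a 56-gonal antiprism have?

114

An antiprism on an n-gon has two n-gon caps and 2n triangles: V = 2·56 = 112, E = 4·56 = 224, F = 2·56 + 2 = 114.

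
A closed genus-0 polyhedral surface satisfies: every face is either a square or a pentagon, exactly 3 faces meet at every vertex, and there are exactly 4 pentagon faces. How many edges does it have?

Let x be the number of squares; then F = 4 + x.
Edge–face incidences: 2E = 5·4 + 4·x = 20 + 4x.
Every vertex has degree 3, so 3V = 2E.
Euler: V − E + F = 2 ⇒ (2E)/3 − E + (4 + x) = 2.
Multiply by 6: 2·(2E) − 3·(2E) + 6·(4 + x) = 12, i.e. 24 + 6x − (20 + 4x) = 12.
Collecting terms: 2x + 4 = 12, so 2x = 8, so x = 4.
Then 2E = 20 + 4·4 = 36, so E = 18, V = 2E/3 = 12, F = 4 + 4 = 8.

18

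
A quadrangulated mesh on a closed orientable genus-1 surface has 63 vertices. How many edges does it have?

126

χ = 2 − 2·1 = 0, and every face is a square so 4F = 2E.
V − E + F = 0 with E = 4F/2 gives 63 − (4/2 − 1)·F = 0, so F = 63 and E = 126.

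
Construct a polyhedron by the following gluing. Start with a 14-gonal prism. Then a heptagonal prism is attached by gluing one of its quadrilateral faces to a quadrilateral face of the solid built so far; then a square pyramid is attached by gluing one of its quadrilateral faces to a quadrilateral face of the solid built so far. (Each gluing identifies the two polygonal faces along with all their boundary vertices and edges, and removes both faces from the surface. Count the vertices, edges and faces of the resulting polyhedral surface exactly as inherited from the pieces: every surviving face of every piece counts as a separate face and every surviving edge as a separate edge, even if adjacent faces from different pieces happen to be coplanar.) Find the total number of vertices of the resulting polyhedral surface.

39

A 14-gonal prism: V=28, E=42, F=16.
Attach a heptagonal prism (V=14, E=21, F=9) along a 4-gon: merge 4 vertices and 4 edges, delete both glued faces → V=38, E=59, F=23.
Attach a square pyramid (V=5, E=8, F=5) along a 4-gon: merge 4 vertices and 4 edges, delete both glued faces → V=39, E=63, F=26.
Check: V − E + F = 39 − 63 + 26 = 2.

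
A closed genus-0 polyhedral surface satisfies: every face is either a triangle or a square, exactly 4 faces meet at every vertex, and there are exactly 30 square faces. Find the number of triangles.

Let x be the number of triangles; then F = 30 + x.
Edge–face incidences: 2E = 4·30 + 3·x = 120 + 3x.
Every vertex has degree 4, so 4V = 2E.
Euler: V − E + F = 2 ⇒ (2E)/4 − E + (30 + x) = 2.
Multiply by 8: 2·(2E) − 4·(2E) + 8·(30 + x) = 16, i.e. 240 + 8x − 2·(120 + 3x) = 16.
Collecting terms: 2x = 16, so x = 8.
Then 2E = 120 + 3·8 = 144, so E = 72, V = 2E/4 = 36, F = 30 + 8 = 38.

8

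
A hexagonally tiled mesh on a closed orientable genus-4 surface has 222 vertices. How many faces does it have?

114

χ = 2 − 2·4 = -6, and every face is a hexagon so 6F = 2E.
V − E + F = -6 with E = 6F/2 gives 222 − (6/2 − 1)·F = -6, so F = 114 and E = 342.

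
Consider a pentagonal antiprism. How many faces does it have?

12

An antiprism on an n-gon has two n-gon caps and 2n triangles: V = 2·5 = 10, E = 4·5 = 20, F = 2·5 + 2 = 12.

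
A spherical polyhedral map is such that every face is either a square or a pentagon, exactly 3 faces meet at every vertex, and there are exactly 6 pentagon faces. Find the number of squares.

Let x be the number of squares; then F = 6 + x.
Edge–face incidences: 2E = 5·6 + 4·x = 30 + 4x.
Every vertex has degree 3, so 3V = 2E.
Euler: V − E + F = 2 ⇒ (2E)/3 − E + (6 + x) = 2.
Multiply by 6: 2·(2E) − 3·(2E) + 6·(6 + x) = 12, i.e. 36 + 6x − (30 + 4x) = 12.
Collecting terms: 2x + 6 = 12, so 2x = 6, so x = 3.
Then 2E = 30 + 4·3 = 42, so E = 21, V = 2E/3 = 14, F = 6 + 3 = 9.

3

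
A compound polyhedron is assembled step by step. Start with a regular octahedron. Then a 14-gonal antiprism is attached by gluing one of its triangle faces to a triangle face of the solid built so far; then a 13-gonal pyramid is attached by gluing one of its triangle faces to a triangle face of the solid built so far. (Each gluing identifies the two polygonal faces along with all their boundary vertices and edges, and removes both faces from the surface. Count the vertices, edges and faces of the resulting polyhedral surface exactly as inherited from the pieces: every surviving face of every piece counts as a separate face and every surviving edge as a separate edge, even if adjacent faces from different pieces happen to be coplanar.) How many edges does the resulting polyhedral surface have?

A regular octahedron: V=6, E=12, F=8.
Attach a 14-gonal antiprism (V=28, E=56, F=30) along a 3-gon: merge 3 vertices and 3 edges, delete both glued faces → V=31, E=65, F=36.
Attach a 13-gonal pyramid (V=14, E=26, F=14) along a 3-gon: merge 3 vertices and 3 edges, delete both glued faces → V=42, E=88, F=48.
Check: V − E + F = 42 − 88 + 48 = 2.

88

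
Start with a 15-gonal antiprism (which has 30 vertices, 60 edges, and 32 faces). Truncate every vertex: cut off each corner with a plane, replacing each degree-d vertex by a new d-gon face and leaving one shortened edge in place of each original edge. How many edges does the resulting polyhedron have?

180

Truncation replaces each original edge-end by a new vertex, so V′ = 2E = 120.
Each original edge survives, and each old vertex of degree d contributes d new edges; summing degrees gives Σd = 2E, so E′ = E + 2E = 3E = 180.
Each original face survives and each original vertex becomes one new face: F′ = F + V = 62.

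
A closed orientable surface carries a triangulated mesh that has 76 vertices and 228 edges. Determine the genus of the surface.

Every face is a triangle and each edge borders two faces, so 3F = 2·228, giving F = 152.
χ = V − E + F = 76 − 228 + 152 = 0.
For a closed orientable surface χ = 2 − 2g, so g = (2 − (0))/2 = 1.

1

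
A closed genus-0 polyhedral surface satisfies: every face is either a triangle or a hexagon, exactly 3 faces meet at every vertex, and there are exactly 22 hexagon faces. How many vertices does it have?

Let x be the number of triangles; then F = 22 + x.
Edge–face incidences: 2E = 6·22 + 3·x = 132 + 3x.
Every vertex has degree 3, so 3V = 2E.
Euler: V − E + F = 2 ⇒ (2E)/3 − E + (22 + x) = 2.
Multiply by 6: 2·(2E) − 3·(2E) + 6·(22 + x) = 12, i.e. 132 + 6x − (132 + 3x) = 12.
Collecting terms: 3x = 12, so x = 4.
Then 2E = 132 + 3·4 = 144, so E = 72, V = 2E/3 = 48, F = 22 + 4 = 26.

48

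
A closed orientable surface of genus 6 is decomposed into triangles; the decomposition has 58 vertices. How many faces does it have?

χ = 2 − 2·6 = -10, and every face is a triangle so 3F = 2E.
V − E + F = -10 with E = 3F/2 gives 58 − (3/2 − 1)·F = -10, so F = 136 and E = 204.

136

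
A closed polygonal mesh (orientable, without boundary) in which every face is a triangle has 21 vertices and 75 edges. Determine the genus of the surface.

Every face is a triangle and each edge borders two faces, so 3F = 2·75, giving F = 50.
χ = V − E + F = 21 − 75 + 50 = -4.
For a closed orientable surface χ = 2 − 2g, so g = (2 − (-4))/2 = 3.

3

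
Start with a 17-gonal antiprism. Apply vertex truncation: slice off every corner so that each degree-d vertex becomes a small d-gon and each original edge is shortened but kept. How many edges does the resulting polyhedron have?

204

The base solid has V = 34, E = 68, F = 36.
Truncation replaces each original edge-end by a new vertex, so V′ = 2E = 136.
Each original edge survives, and each old vertex of degree d contributes d new edges; summing degrees gives Σd = 2E, so E′ = E + 2E = 3E = 204.
Each original face survives and each original vertex becomes one new face: F′ = F + V = 70.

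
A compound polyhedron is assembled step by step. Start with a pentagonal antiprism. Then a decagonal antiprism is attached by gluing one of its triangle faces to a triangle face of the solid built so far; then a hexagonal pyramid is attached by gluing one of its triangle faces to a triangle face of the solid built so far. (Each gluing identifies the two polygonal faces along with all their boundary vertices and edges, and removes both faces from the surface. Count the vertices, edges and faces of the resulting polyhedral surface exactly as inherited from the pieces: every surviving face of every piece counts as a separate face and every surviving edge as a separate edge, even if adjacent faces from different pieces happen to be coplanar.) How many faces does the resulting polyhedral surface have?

37

A pentagonal antiprism: V=10, E=20, F=12.
Attach a decagonal antiprism (V=20, E=40, F=22) along a 3-gon: merge 3 vertices and 3 edges, delete both glued faces → V=27, E=57, F=32.
Attach a hexagonal pyramid (V=7, E=12, F=7) along a 3-gon: merge 3 vertices and 3 edges, delete both glued faces → V=31, E=66, F=37.
Check: V − E + F = 31 − 66 + 37 = 2.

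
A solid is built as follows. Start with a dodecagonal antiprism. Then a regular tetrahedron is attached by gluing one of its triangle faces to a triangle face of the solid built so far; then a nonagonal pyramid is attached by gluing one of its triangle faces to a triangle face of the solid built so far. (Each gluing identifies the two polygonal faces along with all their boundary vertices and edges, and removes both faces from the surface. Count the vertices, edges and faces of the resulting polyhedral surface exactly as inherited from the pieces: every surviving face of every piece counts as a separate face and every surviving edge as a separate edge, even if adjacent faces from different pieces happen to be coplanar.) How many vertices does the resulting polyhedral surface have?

A dodecagonal antiprism: V=24, E=48, F=26.
Attach a regular tetrahedron (V=4, E=6, F=4) along a 3-gon: merge 3 vertices and 3 edges, delete both glued faces → V=25, E=51, F=28.
Attach a nonagonal pyramid (V=10, E=18, F=10) along a 3-gon: merge 3 vertices and 3 edges, delete both glued faces → V=32, E=66, F=36.
Check: V − E + F = 32 − 66 + 36 = 2.

32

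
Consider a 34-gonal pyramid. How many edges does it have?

68

A pyramid on an n-gon base has one n-gon and n triangles: V = 34 + 1 = 35, E = 2·34 = 68, F = 34 + 1 = 35.
Check: V − E + F = 35 − 68 + 35 = 2.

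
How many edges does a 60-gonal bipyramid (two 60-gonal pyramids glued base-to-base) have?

A bipyramid over an n-gon has 2n triangular faces and n + 2 vertices: V = 60 + 2 = 62, E = 3·60 = 180, F = 2·60 = 120.

180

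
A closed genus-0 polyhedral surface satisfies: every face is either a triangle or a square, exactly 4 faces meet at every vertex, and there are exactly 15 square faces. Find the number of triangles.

Let x be the number of triangles; then F = 15 + x.
Edge–face incidences: 2E = 4·15 + 3·x = 60 + 3x.
Every vertex has degree 4, so 4V = 2E.
Euler: V − E + F = 2 ⇒ (2E)/4 − E + (15 + x) = 2.
Multiply by 8: 2·(2E) − 4·(2E) + 8·(15 + x) = 16, i.e. 120 + 8x − 2·(60 + 3x) = 16.
Collecting terms: 2x = 16, so x = 8.
Then 2E = 60 + 3·8 = 84, so E = 42, V = 2E/4 = 21, F = 15 + 8 = 23.

8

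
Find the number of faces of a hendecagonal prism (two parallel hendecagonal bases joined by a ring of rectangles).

A prism on an n-gon has two n-gon bases and n rectangular sides: V = 2·11 = 22, E = 3·11 = 33, F = 11 + 2 = 13.

13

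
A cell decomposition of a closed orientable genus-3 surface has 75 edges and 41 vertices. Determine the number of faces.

For a closed orientable surface of genus 3, χ = 2 − 2·3 = -4.
F = -4 − V + E = -4 − 41 + 75 = 30.

30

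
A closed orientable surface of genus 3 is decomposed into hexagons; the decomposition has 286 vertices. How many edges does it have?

χ = 2 − 2·3 = -4, and every face is a hexagon so 6F = 2E.
V − E + F = -4 with E = 6F/2 gives 286 − (6/2 − 1)·F = -4, so F = 145 and E = 435.

435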